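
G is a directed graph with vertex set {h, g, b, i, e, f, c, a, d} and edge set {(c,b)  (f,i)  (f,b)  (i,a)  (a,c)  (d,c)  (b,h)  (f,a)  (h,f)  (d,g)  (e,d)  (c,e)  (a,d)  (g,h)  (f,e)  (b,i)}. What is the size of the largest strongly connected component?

9

{a, b, c, d, e, f, g, h, i} are all mutually reachable — one SCC of size 9.
The largest has 9 vertices.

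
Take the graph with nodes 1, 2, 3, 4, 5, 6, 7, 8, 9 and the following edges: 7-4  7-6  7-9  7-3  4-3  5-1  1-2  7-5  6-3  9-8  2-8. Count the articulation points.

1

Removing 7 increases the component count from 1 to 2, so 7 is a cut vertex.
By contrast removing 9 leaves 1 component; it is not a cut vertex. No other vertex is a cut vertex either.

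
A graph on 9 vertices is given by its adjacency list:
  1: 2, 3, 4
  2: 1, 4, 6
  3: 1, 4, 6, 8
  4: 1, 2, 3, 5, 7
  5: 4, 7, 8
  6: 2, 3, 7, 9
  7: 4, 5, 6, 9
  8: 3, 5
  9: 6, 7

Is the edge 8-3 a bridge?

No

After removing 8-3, the path 8-5-4-3 still connects them, so the edge is not a bridge.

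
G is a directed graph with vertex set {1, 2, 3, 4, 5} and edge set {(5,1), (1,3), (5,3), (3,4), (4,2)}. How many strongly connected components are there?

5

{2} is an SCC by itself.
{3} is an SCC by itself.
{4} is an SCC by itself.
{1} is an SCC by itself.
{5} is an SCC by itself.
That gives 5 strongly connected components.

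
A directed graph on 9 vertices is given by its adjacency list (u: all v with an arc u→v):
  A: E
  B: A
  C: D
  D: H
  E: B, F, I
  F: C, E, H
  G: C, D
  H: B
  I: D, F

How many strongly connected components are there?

{A, B, C, D, E, F, H, I} are all mutually reachable — one SCC of size 8.
{G} is an SCC by itself.
That gives 2 strongly connected components.

2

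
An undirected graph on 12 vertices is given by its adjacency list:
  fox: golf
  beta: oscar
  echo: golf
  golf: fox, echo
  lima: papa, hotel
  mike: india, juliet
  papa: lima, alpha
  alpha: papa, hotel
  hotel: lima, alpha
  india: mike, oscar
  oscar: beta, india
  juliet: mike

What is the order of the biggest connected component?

Starting from fox we can reach fox, echo, golf. That is one component of size 3.
Starting from lima we can reach lima, papa, alpha, hotel. That is one component of size 4.
Starting from beta we can reach beta, mike, india, oscar, juliet. That is one component of size 5.
The largest has 5 vertices.

5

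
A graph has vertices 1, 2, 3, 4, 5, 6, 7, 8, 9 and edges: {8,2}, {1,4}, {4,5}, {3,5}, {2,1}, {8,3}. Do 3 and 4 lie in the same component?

Yes

From 3 we can reach 1, 2, 3, 4, 5, 8, which includes 4.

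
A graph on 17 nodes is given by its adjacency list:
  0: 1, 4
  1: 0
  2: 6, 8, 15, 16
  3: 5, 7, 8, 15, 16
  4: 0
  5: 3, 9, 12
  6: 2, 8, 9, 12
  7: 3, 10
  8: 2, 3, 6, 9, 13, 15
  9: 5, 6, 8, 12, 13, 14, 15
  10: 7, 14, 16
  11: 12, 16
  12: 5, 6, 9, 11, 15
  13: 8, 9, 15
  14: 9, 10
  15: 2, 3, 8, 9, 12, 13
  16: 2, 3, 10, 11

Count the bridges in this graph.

2

The edges on the cycle 9-12-11-16-2-15-9 are not bridges since each lies on that cycle.
But removing 4-0 disconnects 4 from 0; removing 1-0 disconnects 1 from 0 — these are bridges.
That makes 2 bridges.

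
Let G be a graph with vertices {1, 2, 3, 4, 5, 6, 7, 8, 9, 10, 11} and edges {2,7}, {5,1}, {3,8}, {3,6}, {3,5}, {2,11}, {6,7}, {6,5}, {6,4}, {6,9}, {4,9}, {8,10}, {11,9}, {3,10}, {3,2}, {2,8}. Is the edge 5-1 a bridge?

Removing 5-1 leaves no path between 5 and 1: the component count goes from 1 to 2. So it is a bridge.

Yes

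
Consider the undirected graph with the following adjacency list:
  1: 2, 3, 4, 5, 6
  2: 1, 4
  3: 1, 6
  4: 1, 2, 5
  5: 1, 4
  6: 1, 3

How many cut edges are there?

The edges on the cycle 1-3-6-1 are not bridges since each lies on that cycle.
Every edge lies on some cycle, so there are no bridges.

0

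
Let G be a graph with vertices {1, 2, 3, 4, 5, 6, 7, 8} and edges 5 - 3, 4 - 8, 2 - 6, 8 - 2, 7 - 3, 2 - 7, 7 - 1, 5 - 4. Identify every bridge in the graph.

1-7, 2-6

The edges on the cycle 5-4-8-2-7-3-5 are not bridges since each lies on that cycle.
But removing 7 - 1 disconnects 7 from 1; removing 2 - 6 disconnects 2 from 6 — these are bridges.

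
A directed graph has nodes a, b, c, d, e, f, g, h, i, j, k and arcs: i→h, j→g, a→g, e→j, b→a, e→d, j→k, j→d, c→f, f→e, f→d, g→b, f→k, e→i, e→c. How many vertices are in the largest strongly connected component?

3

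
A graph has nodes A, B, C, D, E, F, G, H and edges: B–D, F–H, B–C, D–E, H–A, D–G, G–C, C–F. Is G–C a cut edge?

No

After removing G–C, the path G-D-B-C still connects them, so the edge is not a bridge.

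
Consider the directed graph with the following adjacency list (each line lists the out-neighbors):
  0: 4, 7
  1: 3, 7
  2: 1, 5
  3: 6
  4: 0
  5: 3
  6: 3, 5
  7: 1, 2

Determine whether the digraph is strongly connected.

No

There is no directed path from 6 to 0, so the graph is not strongly connected.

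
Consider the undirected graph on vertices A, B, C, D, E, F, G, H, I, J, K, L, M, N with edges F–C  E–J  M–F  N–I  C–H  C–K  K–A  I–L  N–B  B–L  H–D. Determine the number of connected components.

4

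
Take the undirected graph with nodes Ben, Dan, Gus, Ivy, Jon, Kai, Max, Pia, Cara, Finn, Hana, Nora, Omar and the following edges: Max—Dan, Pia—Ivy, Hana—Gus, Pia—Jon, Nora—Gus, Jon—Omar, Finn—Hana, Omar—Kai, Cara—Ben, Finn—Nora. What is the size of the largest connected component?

Starting from Dan we can reach Dan, Max. That is one component of size 2.
Starting from Ben we can reach Ben, Cara. That is one component of size 2.
Starting from Gus we can reach Gus, Finn, Hana, Nora. That is one component of size 4.
Starting from Ivy we can reach Ivy, Jon, Kai, Pia, Omar. That is one component of size 5.
The largest has 5 vertices.

5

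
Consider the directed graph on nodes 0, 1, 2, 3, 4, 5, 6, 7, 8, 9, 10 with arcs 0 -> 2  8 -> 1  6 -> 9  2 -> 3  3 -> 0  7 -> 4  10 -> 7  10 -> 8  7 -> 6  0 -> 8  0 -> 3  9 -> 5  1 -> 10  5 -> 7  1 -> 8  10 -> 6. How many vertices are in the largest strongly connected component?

4

{5, 6, 7, 9} are all mutually reachable — one SCC of size 4.
{0, 2, 3} are all mutually reachable — one SCC of size 3.
{1, 8, 10} are all mutually reachable — one SCC of size 3.
{4} is an SCC by itself.
The largest has 4 vertices.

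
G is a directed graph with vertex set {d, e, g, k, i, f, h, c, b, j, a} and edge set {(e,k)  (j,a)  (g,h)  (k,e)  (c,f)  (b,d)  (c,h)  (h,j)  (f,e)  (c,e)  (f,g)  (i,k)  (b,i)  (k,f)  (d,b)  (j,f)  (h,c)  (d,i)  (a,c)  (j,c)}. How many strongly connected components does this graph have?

3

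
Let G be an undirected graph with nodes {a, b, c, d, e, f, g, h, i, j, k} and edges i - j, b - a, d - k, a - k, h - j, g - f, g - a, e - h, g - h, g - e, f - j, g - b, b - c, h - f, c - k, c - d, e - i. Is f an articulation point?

Deleting f leaves 1 component (was 1) (its neighbors g, h, j remain connected to each other), so f is not a cut vertex.

No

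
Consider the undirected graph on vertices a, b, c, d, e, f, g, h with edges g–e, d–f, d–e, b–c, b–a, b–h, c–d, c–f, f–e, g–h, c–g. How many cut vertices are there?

1

Removing b increases the component count from 1 to 2, so b is a cut vertex.
By contrast removing a leaves 1 component; it is not a cut vertex. No other vertex is a cut vertex either.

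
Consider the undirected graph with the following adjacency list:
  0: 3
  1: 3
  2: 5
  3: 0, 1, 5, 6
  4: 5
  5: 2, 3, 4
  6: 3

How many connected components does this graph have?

1

Starting from 0 we can reach 0, 1, 2, 3, 4, 5, 6. That is one component of size 7.
Total: 1 component.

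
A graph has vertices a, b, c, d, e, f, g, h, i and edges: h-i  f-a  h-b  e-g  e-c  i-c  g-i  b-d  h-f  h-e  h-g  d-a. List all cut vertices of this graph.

h

Removing h increases the component count from 1 to 2, so h is a cut vertex.
By contrast removing d leaves 1 component; it is not a cut vertex. No other vertex is a cut vertex either.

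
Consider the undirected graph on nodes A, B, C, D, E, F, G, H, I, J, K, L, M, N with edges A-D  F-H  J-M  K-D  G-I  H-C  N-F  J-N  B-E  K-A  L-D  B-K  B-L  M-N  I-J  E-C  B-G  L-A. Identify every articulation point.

Removing B increases the component count from 1 to 2, so B is a cut vertex.
By contrast removing J leaves 1 component; it is not a cut vertex. No other vertex is a cut vertex either.

B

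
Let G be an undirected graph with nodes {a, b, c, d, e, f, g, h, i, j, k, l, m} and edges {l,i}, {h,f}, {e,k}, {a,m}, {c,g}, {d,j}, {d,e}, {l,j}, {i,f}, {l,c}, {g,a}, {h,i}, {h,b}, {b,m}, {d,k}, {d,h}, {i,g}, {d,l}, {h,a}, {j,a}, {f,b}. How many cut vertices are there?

Removing d increases the component count from 1 to 2, so d is a cut vertex.
By contrast removing e leaves 1 component; it is not a cut vertex. No other vertex is a cut vertex either.

1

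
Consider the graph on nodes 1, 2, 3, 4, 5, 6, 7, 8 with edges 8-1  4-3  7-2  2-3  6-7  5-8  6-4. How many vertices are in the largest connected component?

5

Starting from 1 we can reach 1, 5, 8. That is one component of size 3.
Starting from 2 we can reach 2, 3, 4, 6, 7. That is one component of size 5.
The largest has 5 vertices.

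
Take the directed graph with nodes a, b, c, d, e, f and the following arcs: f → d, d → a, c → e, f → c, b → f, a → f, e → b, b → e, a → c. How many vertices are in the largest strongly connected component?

6

{a, b, c, d, e, f} are all mutually reachable — one SCC of size 6.
The largest has 6 vertices.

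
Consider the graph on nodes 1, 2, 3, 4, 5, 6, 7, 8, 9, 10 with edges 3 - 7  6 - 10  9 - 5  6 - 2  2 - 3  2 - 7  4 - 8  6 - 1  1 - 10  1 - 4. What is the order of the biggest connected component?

Starting from 5 we can reach 5, 9. That is one component of size 2.
Starting from 1 we can reach 1, 2, 3, 4, 6, 7, 8, 10. That is one component of size 8.
The largest has 8 vertices.

8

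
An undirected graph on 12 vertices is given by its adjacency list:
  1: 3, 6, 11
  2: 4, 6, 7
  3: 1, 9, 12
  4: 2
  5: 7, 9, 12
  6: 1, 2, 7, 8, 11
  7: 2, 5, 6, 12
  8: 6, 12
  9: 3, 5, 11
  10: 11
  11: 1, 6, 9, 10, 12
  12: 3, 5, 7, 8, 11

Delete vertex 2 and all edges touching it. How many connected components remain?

2

With 2 gone, the remaining components are: {4}; {1, 3, 5, 6, 7, 8, 9, 10, 11, 12}.
That is 2 components.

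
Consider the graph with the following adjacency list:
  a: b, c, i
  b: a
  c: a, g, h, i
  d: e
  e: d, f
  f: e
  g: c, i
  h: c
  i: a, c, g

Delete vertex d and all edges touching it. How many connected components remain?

2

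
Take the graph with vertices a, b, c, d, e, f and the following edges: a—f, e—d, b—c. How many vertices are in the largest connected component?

2

Starting from a we can reach a, f. That is one component of size 2.
Starting from b we can reach b, c. That is one component of size 2.
Starting from d we can reach d, e. That is one component of size 2.
The largest has 2 vertices.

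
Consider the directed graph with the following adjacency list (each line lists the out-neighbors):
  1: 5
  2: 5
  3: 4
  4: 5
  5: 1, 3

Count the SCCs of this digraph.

2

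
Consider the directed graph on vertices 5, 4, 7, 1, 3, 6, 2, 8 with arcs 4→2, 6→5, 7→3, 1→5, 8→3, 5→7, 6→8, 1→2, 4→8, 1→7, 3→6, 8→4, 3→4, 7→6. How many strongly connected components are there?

3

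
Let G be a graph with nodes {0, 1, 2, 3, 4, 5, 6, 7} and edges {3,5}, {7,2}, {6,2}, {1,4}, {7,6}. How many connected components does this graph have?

4

0 is isolated — a component by itself.
Starting from 1 we can reach 1, 4. That is one component of size 2.
Starting from 3 we can reach 3, 5. That is one component of size 2.
Starting from 2 we can reach 2, 6, 7. That is one component of size 3.
Total: 4 components.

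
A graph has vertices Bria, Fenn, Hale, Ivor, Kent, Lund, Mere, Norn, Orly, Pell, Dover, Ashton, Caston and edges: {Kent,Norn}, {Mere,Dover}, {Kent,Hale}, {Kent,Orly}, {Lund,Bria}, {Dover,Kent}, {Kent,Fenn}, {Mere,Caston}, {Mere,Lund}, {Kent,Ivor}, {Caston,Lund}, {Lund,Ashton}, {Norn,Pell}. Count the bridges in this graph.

The edges on the cycle Mere-Caston-Lund-Mere are not bridges since each lies on that cycle.
But removing Ashton—Lund disconnects Ashton from Lund; removing Ivor—Kent disconnects Ivor from Kent; removing Lund—Bria disconnects Lund from Bria; removing Dover—Kent disconnects Dover from Kent — these are bridges.
In total 10 edges are bridges.

10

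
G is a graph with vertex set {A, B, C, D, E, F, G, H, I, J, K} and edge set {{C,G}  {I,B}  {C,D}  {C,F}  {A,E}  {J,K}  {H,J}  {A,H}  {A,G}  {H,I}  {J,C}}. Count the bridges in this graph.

The edges on the cycle A-H-J-C-G-A are not bridges since each lies on that cycle.
But removing J–K disconnects J from K; removing D–C disconnects D from C; removing C–F disconnects C from F; removing I–B disconnects I from B — these are bridges.
In total 6 edges are bridges.

6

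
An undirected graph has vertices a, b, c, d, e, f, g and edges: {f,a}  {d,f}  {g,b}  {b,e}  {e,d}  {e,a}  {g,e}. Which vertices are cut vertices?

e

Removing e increases the component count from 2 to 3, so e is a cut vertex.
By contrast removing b leaves 2 components; it is not a cut vertex. No other vertex is a cut vertex either.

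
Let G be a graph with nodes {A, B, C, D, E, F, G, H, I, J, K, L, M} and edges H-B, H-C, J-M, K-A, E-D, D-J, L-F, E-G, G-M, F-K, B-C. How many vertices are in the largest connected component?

5

I is isolated — a component by itself.
Starting from B we can reach B, C, H. That is one component of size 3.
Starting from A we can reach A, F, K, L. That is one component of size 4.
Starting from D we can reach D, E, G, J, M. That is one component of size 5.
The largest has 5 vertices.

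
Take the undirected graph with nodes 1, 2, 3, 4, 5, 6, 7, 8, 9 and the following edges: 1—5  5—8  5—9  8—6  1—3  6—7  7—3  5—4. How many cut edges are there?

2

The edges on the cycle 1-5-8-6-7-3-1 are not bridges since each lies on that cycle.
But removing 5—4 disconnects 5 from 4; removing 5—9 disconnects 5 from 9 — these are bridges.
That makes 2 bridges.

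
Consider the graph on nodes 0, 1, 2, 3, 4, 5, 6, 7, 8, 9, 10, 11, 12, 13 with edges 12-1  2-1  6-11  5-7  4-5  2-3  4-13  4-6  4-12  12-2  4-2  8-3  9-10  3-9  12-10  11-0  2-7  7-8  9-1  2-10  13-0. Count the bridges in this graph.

0

The edges on the cycle 4-6-11-0-13-4 are not bridges since each lies on that cycle.
Every edge lies on some cycle, so there are no bridges.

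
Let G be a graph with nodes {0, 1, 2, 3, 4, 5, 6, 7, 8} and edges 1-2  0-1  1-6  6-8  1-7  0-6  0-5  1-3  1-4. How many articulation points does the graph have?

3

Removing 0 increases the component count from 1 to 2, so 0 is a cut vertex.
Removing 1 increases the component count from 1 to 5, so 1 is a cut vertex.
Removing 6 increases the component count from 1 to 2, so 6 is a cut vertex.
By contrast removing 4 leaves 1 component; it is not a cut vertex. No other vertex is a cut vertex either.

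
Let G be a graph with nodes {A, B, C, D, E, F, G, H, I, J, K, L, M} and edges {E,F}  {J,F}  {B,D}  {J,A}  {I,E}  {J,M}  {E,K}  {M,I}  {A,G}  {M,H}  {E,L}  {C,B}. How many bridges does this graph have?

7

The edges on the cycle J-M-I-E-F-J are not bridges since each lies on that cycle.
But removing M—H disconnects M from H; removing B—D disconnects B from D; removing E—L disconnects E from L; removing E—K disconnects E from K — these are bridges.
In total 7 edges are bridges.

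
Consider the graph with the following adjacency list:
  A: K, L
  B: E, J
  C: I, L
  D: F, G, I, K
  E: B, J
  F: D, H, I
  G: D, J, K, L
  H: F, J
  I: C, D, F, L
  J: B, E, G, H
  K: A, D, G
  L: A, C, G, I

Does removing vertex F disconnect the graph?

No

Deleting F leaves 1 component (was 1) (its neighbors D, H, I remain connected to each other), so F is not a cut vertex.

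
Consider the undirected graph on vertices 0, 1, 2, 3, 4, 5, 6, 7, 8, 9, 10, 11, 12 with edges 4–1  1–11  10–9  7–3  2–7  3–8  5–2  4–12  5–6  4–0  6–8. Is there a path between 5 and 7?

From 5 we can reach 2, 3, 5, 6, 7, 8, which includes 7.

Yes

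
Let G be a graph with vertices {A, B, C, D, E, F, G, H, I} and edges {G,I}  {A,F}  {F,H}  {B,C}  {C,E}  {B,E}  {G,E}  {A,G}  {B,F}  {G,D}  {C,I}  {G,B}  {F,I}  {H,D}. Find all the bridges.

The edges on the cycle G-B-F-H-D-G are not bridges since each lies on that cycle.
Every edge lies on some cycle, so there are no bridges.

none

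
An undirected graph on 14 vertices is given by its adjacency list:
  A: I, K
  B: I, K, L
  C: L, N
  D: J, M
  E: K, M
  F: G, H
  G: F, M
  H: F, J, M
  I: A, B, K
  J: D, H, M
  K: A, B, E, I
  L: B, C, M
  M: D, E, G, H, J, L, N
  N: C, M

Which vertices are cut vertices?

M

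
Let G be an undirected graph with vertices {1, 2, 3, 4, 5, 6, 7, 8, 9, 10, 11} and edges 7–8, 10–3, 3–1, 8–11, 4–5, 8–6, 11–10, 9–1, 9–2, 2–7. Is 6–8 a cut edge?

Yes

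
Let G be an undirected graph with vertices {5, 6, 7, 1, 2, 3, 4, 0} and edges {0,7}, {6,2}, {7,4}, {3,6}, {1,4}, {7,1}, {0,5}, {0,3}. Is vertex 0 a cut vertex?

Yes

Deleting 0 raises the number of components from 1 to 3, so 0 is a cut vertex.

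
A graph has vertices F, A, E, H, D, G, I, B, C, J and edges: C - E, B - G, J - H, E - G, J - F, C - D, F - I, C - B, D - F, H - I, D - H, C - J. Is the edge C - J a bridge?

No

After removing C - J, the path C-D-H-J still connects them, so the edge is not a bridge.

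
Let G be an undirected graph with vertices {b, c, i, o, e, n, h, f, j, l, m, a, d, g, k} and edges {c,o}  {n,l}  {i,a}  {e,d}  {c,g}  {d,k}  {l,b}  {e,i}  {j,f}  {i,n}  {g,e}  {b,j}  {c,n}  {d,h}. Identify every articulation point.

Removing b increases the component count from 2 to 3, so b is a cut vertex.
Removing c increases the component count from 2 to 3, so c is a cut vertex.
Removing d increases the component count from 2 to 4, so d is a cut vertex.
Likewise e, i, j, l, n are cut vertices.
By contrast removing a leaves 2 components; it is not a cut vertex. No other vertex is a cut vertex either.

b, c, d, e, i, j, l, n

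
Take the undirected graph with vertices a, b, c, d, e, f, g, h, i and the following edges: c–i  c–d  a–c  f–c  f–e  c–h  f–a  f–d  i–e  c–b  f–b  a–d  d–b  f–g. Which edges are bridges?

c-h, f-g

The edges on the cycle f-a-c-i-e-f are not bridges since each lies on that cycle.
But removing c–h disconnects c from h; removing f–g disconnects f from g — these are bridges.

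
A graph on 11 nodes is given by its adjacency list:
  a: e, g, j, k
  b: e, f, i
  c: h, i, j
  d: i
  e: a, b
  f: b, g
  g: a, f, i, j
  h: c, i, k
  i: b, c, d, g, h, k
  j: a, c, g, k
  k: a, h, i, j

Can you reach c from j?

Yes

From j we can reach a, b, c, d, e, f, g, h, i, j, k, which includes c.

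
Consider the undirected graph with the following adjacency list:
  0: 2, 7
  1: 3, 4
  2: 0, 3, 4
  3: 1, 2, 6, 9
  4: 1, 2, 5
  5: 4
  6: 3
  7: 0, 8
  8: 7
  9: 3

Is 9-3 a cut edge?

Yes

Removing 9-3 leaves no path between 9 and 3: the component count goes from 1 to 2. So it is a bridge.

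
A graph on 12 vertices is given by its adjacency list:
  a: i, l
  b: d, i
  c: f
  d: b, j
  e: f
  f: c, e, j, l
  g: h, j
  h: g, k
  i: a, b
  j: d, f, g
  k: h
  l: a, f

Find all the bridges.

The edges on the cycle d-b-i-a-l-f-j-d are not bridges since each lies on that cycle.
But removing g-h disconnects g from h; removing h-k disconnects h from k; removing g-j disconnects g from j; removing e-f disconnects e from f — these are bridges.
In total 5 edges are bridges.

c-f, e-f, g-h, g-j, h-k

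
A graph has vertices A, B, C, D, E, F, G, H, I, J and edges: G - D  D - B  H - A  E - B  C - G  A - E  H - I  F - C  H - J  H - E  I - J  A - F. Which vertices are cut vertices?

H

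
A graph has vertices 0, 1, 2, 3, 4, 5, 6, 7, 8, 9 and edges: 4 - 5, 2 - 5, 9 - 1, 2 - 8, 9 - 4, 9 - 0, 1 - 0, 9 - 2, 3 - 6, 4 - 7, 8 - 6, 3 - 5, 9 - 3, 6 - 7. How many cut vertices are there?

1

Removing 9 increases the component count from 1 to 2, so 9 is a cut vertex.
By contrast removing 6 leaves 1 component; it is not a cut vertex. No other vertex is a cut vertex either.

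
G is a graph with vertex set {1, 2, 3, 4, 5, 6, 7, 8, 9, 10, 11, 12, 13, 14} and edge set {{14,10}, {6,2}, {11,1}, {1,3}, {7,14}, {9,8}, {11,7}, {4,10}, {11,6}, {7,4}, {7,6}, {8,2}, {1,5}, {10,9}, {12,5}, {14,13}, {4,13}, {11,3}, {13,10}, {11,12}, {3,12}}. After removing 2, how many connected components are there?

1

With 2 gone, the remaining components are: {1, 3, 4, 5, 6, 7, 8, 9, 10, 11, 12, 13, 14}.
That is 1 component.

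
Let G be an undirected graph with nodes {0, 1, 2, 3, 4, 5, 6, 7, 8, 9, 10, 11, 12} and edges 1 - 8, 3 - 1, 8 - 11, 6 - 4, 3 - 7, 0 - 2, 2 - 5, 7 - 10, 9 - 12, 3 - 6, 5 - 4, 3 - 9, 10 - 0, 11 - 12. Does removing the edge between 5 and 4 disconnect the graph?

No

After removing 5 - 4, the path 5-2-0-10-7-3-6-4 still connects them, so the edge is not a bridge.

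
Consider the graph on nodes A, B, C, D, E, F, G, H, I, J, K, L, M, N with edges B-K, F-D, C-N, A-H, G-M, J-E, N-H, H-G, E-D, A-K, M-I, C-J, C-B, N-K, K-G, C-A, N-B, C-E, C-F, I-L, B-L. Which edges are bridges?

none

The edges on the cycle C-J-E-C are not bridges since each lies on that cycle.
Every edge lies on some cycle, so there are no bridges.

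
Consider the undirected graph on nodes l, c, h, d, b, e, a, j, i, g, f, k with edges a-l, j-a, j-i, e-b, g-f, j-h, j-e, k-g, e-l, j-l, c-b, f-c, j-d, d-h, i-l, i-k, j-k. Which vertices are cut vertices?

j

Removing j increases the component count from 1 to 2, so j is a cut vertex.
By contrast removing l leaves 1 component; it is not a cut vertex. No other vertex is a cut vertex either.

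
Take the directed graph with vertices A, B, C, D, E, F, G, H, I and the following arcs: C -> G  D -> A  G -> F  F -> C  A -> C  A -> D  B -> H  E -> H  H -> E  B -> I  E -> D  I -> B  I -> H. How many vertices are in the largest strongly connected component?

{C, F, G} are all mutually reachable — one SCC of size 3.
{E, H} are all mutually reachable — one SCC of size 2.
{A, D} are all mutually reachable — one SCC of size 2.
{B, I} are all mutually reachable — one SCC of size 2.
The largest has 3 vertices.

3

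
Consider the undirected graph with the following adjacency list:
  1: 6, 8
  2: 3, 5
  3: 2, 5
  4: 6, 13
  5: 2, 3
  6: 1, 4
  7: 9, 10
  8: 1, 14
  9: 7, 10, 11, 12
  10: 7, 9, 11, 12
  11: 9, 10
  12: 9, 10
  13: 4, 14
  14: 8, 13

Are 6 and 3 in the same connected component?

No

The component containing 6 is {1, 4, 6, 8, 13, 14}, and 3 is not in it.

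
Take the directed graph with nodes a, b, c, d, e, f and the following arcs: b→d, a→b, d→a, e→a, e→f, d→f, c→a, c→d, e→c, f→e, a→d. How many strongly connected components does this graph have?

{a, b, c, d, e, f} are all mutually reachable — one SCC of size 6.
That gives 1 strongly connected component.

1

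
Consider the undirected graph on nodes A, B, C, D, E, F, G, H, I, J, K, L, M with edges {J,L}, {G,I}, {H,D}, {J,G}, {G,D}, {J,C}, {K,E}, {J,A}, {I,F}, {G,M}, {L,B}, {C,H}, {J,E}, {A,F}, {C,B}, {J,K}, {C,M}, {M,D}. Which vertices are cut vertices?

Removing J increases the component count from 1 to 2, so J is a cut vertex.
By contrast removing A leaves 1 component; it is not a cut vertex. No other vertex is a cut vertex either.

J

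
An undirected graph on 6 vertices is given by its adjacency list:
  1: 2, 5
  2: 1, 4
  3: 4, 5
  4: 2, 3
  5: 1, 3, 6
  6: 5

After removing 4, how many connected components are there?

1

With 4 gone, the remaining components are: {1, 2, 3, 5, 6}.
That is 1 component.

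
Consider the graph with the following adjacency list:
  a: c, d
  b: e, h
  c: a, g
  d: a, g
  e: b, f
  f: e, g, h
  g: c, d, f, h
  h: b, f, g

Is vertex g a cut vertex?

Yes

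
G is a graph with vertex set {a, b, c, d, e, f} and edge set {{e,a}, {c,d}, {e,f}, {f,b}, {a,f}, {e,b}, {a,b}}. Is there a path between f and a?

Yes

From f we can reach a, b, e, f, which includes a.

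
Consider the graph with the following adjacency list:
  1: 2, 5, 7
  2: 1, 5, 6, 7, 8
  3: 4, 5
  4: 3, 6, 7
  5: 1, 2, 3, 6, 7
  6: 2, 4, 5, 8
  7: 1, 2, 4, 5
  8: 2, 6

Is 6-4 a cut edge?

After removing 6-4, the path 6-5-7-4 still connects them, so the edge is not a bridge.

No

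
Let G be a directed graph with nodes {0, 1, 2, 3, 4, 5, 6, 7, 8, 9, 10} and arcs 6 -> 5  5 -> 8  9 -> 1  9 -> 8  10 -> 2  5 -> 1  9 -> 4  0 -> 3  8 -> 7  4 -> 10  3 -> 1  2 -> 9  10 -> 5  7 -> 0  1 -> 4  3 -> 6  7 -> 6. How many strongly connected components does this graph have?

{0, 1, 2, 3, 4, 5, 6, 7, 8, 9, 10} are all mutually reachable — one SCC of size 11.
That gives 1 strongly connected component.

1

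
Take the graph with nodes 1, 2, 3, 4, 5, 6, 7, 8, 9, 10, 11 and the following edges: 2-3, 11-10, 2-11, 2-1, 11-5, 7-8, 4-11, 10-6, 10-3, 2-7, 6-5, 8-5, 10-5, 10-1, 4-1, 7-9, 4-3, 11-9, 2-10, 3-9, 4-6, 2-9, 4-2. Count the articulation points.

Removing 11, for instance, still leaves 1 component. No single vertex removal increases the component count — the graph has no articulation points.

0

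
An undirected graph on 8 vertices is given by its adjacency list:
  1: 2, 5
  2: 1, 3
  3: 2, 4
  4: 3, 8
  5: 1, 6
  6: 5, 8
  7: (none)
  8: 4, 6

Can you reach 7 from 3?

No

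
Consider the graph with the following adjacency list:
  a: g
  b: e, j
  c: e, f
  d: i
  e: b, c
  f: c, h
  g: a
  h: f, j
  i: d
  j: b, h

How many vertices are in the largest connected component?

6

Starting from d we can reach d, i. That is one component of size 2.
Starting from a we can reach a, g. That is one component of size 2.
Starting from b we can reach b, c, e, f, h, j. That is one component of size 6.
The largest has 6 vertices.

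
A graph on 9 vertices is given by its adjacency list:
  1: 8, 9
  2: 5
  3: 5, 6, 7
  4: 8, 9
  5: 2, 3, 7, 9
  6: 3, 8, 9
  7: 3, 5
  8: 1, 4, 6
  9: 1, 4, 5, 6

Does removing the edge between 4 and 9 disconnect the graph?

No

After removing 4-9, the path 4-8-6-9 still connects them, so the edge is not a bridge.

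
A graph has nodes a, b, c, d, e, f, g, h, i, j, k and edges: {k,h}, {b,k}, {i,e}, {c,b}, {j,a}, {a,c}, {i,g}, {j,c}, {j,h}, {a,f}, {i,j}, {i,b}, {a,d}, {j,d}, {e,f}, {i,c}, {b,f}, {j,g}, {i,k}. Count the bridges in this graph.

0

The edges on the cycle i-j-a-f-e-i are not bridges since each lies on that cycle.
Every edge lies on some cycle, so there are no bridges.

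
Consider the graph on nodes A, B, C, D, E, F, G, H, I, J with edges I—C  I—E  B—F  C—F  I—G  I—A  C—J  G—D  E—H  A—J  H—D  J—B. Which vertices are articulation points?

I

Removing I increases the component count from 1 to 2, so I is a cut vertex.
By contrast removing B leaves 1 component; it is not a cut vertex. No other vertex is a cut vertex either.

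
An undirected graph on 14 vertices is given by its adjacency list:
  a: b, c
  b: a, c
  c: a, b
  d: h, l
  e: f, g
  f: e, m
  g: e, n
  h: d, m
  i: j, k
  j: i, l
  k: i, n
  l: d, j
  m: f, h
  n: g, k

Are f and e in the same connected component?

Yes

From f we can reach d, e, f, g, h, i, j, k, l, m, n, which includes e.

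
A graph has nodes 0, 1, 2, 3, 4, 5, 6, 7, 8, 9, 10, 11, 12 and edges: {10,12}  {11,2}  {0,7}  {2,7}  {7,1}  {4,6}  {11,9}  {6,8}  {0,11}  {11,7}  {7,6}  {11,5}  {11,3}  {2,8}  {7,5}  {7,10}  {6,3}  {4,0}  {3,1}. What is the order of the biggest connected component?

Starting from 0 we can reach 0, 1, 2, 3, 4, 5, 6, 7, 8, 9, 10, 11, 12. That is one component of size 13.
The largest has 13 vertices.

13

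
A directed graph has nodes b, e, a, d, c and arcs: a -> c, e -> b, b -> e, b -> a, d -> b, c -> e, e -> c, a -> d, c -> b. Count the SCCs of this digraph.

{a, b, c, d, e} are all mutually reachable — one SCC of size 5.
That gives 1 strongly connected component.

1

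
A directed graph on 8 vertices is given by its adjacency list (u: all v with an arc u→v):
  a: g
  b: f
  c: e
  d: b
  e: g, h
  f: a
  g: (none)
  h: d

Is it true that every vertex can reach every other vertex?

There is no directed path from a to e, so the graph is not strongly connected.

No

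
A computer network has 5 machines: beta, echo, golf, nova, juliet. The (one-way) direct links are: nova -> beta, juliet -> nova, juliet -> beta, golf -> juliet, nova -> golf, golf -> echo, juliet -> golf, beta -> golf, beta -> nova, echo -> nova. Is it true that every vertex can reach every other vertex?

From juliet we can reach every vertex (beta, echo, golf, nova, juliet), and every vertex can reach juliet (beta, echo, golf, nova, juliet). So the whole graph is one strongly connected component.

Yes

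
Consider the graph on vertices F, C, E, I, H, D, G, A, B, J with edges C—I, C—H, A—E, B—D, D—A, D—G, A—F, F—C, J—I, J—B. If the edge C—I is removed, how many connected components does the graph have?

C and I are still connected via C-F-A-D-B-J-I, so the component count stays at 1.

1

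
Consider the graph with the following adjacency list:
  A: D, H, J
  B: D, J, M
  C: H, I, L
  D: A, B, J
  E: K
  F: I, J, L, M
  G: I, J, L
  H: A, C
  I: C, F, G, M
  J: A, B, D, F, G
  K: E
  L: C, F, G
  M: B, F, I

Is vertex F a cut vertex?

No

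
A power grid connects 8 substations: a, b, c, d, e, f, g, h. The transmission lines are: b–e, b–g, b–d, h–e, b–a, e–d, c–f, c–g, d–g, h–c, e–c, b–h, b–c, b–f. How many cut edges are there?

1

The edges on the cycle b-h-e-d-g-b are not bridges since each lies on that cycle.
But removing a–b disconnects a from b — this is a bridge.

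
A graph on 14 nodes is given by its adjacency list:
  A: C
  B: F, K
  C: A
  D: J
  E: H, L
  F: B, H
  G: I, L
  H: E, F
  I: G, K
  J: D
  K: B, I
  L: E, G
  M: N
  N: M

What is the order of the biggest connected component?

Starting from M we can reach M, N. That is one component of size 2.
Starting from D we can reach D, J. That is one component of size 2.
Starting from A we can reach A, C. That is one component of size 2.
Starting from B we can reach B, E, F, G, H, I, K, L. That is one component of size 8.
The largest has 8 vertices.

8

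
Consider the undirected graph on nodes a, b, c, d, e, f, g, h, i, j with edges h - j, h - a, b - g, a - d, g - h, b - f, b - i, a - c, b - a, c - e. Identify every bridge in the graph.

a-c, a-d, b-f, b-i, c-e, h-j

The edges on the cycle b-g-h-a-b are not bridges since each lies on that cycle.
But removing a - d disconnects a from d; removing h - j disconnects h from j; removing c - e disconnects c from e; removing b - i disconnects b from i — these are bridges.
In total 6 edges are bridges.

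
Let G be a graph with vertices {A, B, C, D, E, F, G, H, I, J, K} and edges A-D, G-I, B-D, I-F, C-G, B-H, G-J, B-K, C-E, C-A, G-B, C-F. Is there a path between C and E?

Yes

From C we can reach A, B, C, D, E, F, G, H, I, J, K, which includes E.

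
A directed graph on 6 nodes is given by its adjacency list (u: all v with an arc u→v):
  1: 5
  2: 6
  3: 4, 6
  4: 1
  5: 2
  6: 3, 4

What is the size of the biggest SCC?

{1, 2, 3, 4, 5, 6} are all mutually reachable — one SCC of size 6.
The largest has 6 vertices.

6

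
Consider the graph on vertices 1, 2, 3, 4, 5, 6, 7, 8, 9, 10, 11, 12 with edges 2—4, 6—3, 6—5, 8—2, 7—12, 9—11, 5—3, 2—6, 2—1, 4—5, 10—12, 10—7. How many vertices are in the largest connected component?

7

Starting from 9 we can reach 9, 11. That is one component of size 2.
Starting from 7 we can reach 7, 10, 12. That is one component of size 3.
Starting from 1 we can reach 1, 2, 3, 4, 5, 6, 8. That is one component of size 7.
The largest has 7 vertices.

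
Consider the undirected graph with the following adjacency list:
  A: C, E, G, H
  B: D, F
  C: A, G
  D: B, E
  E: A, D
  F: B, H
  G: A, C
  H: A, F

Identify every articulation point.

A

Removing A increases the component count from 1 to 2, so A is a cut vertex.
By contrast removing E leaves 1 component; it is not a cut vertex. No other vertex is a cut vertex either.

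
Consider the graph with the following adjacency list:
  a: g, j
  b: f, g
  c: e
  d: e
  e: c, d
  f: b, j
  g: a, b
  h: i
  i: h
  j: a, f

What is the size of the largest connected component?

Starting from h we can reach h, i. That is one component of size 2.
Starting from c we can reach c, d, e. That is one component of size 3.
Starting from a we can reach a, b, f, g, j. That is one component of size 5.
The largest has 5 vertices.

5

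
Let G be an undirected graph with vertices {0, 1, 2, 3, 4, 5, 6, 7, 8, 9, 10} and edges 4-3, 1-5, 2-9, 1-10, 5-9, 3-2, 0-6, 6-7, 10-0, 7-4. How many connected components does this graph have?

2

8 is isolated — a component by itself.
Starting from 0 we can reach 0, 1, 2, 3, 4, 5, 6, 7, 9, 10. That is one component of size 10.
Total: 2 components.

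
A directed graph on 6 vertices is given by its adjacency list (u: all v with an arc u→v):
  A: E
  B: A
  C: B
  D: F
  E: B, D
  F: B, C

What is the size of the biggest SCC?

{A, B, C, D, E, F} are all mutually reachable — one SCC of size 6.
The largest has 6 vertices.

6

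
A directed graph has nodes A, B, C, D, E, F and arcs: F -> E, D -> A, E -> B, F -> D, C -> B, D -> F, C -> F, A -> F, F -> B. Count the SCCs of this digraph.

4

{A, D, F} are all mutually reachable — one SCC of size 3.
{C} is an SCC by itself.
{E} is an SCC by itself.
{B} is an SCC by itself.
That gives 4 strongly connected components.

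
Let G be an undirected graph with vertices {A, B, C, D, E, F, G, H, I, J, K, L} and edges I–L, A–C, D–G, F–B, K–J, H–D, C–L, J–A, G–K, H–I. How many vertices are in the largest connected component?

9

E is isolated — a component by itself.
Starting from B we can reach B, F. That is one component of size 2.
Starting from A we can reach A, C, D, G, H, I, J, K, L. That is one component of size 9.
The largest has 9 vertices.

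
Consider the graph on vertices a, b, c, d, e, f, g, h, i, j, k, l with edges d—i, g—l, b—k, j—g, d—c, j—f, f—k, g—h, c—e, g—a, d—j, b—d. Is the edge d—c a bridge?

Yes

Removing d—c leaves no path between d and c: the component count goes from 1 to 2. So it is a bridge.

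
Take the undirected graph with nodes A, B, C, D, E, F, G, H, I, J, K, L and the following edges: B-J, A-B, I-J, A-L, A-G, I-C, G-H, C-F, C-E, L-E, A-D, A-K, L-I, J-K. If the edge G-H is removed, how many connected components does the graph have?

2

Before removal there is 1 component.
G-H is a bridge — removing it separates G's side from H's side.
After removal: 2 components.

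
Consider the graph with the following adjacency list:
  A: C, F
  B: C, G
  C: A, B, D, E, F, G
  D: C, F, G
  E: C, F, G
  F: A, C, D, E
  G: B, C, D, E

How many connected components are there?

Starting from A we can reach A, B, C, D, E, F, G. That is one component of size 7.
Total: 1 component.

1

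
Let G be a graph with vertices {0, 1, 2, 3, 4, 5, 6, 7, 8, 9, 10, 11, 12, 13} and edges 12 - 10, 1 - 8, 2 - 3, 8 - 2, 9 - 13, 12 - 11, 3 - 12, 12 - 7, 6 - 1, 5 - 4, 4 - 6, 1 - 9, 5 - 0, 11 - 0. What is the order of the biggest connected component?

Starting from 0 we can reach 0, 1, 2, 3, 4, 5, 6, 7, 8, 9, 10, 11, 12, 13. That is one component of size 14.
The largest has 14 vertices.

14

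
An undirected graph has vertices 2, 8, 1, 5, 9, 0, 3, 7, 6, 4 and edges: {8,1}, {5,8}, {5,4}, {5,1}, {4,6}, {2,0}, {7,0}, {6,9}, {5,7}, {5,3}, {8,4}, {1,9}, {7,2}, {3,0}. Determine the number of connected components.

1

Starting from 0 we can reach 0, 1, 2, 3, 4, 5, 6, 7, 8, 9. That is one component of size 10.
Total: 1 component.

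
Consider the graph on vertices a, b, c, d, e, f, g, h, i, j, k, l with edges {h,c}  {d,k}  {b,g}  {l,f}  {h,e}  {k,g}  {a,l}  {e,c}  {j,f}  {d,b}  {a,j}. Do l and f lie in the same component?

Yes

From l we can reach a, f, j, l, which includes f.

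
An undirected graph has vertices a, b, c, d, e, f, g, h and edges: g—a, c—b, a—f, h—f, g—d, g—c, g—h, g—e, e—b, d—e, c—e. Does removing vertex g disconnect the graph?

Yes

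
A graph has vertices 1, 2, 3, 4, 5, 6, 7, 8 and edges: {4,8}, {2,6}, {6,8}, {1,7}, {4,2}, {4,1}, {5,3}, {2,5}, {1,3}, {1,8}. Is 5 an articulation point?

No

Deleting 5 leaves 1 component (was 1) (its neighbors 2, 3 remain connected to each other), so 5 is not a cut vertex.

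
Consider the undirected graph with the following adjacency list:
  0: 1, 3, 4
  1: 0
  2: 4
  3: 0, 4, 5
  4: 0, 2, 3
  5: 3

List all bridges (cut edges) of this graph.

0-1, 2-4, 3-5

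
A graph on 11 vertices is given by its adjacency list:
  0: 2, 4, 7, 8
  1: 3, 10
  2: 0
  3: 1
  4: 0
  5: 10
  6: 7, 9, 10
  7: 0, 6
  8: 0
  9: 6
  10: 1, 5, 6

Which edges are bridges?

0-2, 0-4, 0-7, 0-8, 1-10, 1-3, 10-5, 10-6, 6-7, 6-9

removing 10-1 disconnects 10 from 1; removing 4-0 disconnects 4 from 0; removing 0-8 disconnects 0 from 8; removing 2-0 disconnects 2 from 0 — these are bridges.
In total 10 edges are bridges.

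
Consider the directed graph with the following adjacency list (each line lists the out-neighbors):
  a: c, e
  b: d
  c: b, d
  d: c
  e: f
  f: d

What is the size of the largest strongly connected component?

3

{b, c, d} are all mutually reachable — one SCC of size 3.
{e} is an SCC by itself.
{a} is an SCC by itself.
{f} is an SCC by itself.
The largest has 3 vertices.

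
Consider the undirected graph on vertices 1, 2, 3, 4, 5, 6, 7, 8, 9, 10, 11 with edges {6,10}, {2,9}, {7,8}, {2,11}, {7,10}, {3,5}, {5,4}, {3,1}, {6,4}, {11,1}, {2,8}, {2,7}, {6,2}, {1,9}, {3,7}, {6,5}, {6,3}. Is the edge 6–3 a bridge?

No

After removing 6–3, the path 6-5-3 still connects them, so the edge is not a bridge.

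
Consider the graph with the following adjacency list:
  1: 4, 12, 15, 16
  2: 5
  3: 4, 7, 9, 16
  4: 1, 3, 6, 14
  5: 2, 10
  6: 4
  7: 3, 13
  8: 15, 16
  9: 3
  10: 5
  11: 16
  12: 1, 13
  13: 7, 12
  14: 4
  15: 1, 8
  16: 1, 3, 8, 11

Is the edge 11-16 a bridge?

Removing 11-16 leaves no path between 11 and 16: the component count goes from 2 to 3. So it is a bridge.

Yes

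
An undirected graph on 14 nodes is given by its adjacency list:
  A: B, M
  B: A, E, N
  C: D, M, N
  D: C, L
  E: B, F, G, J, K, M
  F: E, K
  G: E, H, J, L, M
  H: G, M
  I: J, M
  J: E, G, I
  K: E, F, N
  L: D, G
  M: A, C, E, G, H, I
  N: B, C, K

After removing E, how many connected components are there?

1

With E gone, the remaining components are: {A, B, C, D, F, G, H, I, J, K, L, M, N}.
That is 1 component.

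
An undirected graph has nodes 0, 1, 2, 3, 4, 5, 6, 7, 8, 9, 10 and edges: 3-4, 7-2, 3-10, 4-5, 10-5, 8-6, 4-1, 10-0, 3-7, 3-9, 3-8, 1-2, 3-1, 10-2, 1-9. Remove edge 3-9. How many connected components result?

1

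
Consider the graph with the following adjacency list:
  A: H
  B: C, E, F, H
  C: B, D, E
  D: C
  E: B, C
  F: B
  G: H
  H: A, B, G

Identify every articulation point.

B, C, H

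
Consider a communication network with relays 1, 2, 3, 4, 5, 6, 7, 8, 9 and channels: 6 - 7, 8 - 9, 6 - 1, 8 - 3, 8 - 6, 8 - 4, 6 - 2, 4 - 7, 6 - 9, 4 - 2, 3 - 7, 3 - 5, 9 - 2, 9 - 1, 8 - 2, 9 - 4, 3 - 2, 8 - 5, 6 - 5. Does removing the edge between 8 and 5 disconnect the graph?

After removing 8 - 5, the path 8-6-5 still connects them, so the edge is not a bridge.

No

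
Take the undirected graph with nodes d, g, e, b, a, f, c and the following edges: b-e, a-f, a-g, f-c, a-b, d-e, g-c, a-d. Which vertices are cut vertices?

Removing a increases the component count from 1 to 2, so a is a cut vertex.
By contrast removing c leaves 1 component; it is not a cut vertex. No other vertex is a cut vertex either.

a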